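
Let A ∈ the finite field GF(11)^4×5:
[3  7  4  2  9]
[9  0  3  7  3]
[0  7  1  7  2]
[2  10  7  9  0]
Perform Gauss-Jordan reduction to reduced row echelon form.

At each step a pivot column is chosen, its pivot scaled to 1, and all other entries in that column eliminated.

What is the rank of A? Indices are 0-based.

rank = 4

step 1: normalize row 0 (÷3) = (1, 6, 5, 8, 3)
  row 1: subtract 9×row0 = (0, 1, 2, 1, 9)
  row 3: subtract 2×row0 = (0, 9, 8, 4, 5)
step 2: normalize row 1 (÷1) = (0, 1, 2, 1, 9)
  row 0: subtract 6×row1 = (1, 0, 4, 2, 4)
  row 2: subtract 7×row1 = (0, 0, 9, 0, 5)
  row 3: subtract 9×row1 = (0, 0, 1, 6, 1)
step 3: normalize row 2 (÷9) = (0, 0, 1, 0, 3)
  row 0: subtract 4×row2 = (1, 0, 0, 2, 3)
  row 1: subtract 2×row2 = (0, 1, 0, 1, 3)
  row 3: subtract 1×row2 = (0, 0, 0, 6, 9)
step 4: normalize row 3 (÷6) = (0, 0, 0, 1, 7)
  row 0: subtract 2×row3 = (1, 0, 0, 0, 0)
  row 1: subtract 1×row3 = (0, 1, 0, 0, 7)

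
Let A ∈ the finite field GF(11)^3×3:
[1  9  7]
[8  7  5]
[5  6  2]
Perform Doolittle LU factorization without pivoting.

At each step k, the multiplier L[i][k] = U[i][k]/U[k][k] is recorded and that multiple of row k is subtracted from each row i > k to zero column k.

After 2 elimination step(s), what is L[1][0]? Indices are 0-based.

Step 1: pivot at (0,0) is 1.
  row1 ← row1 − (8)·row0  ⇒  L[1][0]=8, U row1=(0, 1, 4)
  row2 ← row2 − (5)·row0  ⇒  L[2][0]=5, U row2=(0, 5, 0)
Step 2: pivot at (1,1) is 1.
  row2 ← row2 − (5)·row1  ⇒  L[2][1]=5, U row2=(0, 0, 2)

L[1][0] = 8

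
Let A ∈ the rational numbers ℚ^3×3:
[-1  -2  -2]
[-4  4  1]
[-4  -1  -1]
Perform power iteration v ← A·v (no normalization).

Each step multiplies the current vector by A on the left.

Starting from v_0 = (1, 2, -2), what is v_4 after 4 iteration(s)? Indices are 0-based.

v_4 = (65, 170, 148)

v_0 = (1, 2, -2).
v_1 = A·v_0 = (-1, 2, -4).
v_2 = A·v_1 = (5, 8, 6).
v_3 = A·v_2 = (-33, 18, -34).
v_4 = A·v_3 = (65, 170, 148).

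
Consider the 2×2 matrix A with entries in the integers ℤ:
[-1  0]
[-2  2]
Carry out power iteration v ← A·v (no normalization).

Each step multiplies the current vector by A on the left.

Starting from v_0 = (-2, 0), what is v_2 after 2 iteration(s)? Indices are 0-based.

v_0 = (-2, 0).
v_1 = A·v_0 = (2, 4).
v_2 = A·v_1 = (-2, 4).

v_2 = (-2, 4)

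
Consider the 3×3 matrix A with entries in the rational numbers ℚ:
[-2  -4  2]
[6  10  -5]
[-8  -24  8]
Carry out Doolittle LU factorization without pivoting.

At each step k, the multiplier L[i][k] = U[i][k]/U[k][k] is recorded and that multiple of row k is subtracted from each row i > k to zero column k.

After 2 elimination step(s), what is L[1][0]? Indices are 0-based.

L[1][0] = -3

k=0: U[0][0]=-2
  eliminate (1,0): mult=-3, new row 1: (0, -2, 1); set L[1][0]=-3
  eliminate (2,0): mult=4, new row 2: (0, -8, 0); set L[2][0]=4
k=1: U[1][1]=-2
  eliminate (2,1): mult=4, new row 2: (0, 0, -4); set L[2][1]=4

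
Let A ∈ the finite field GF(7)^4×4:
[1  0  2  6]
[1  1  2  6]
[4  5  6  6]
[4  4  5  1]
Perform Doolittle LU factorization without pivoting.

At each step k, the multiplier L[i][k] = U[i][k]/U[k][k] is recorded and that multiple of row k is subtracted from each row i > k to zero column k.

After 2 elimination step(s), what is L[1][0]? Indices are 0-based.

L[1][0] = 1

[col 0] pivot 1
  R1 -= 1*R0 → (0, 1, 0, 0)  (L[1][0] := 1)
  R2 -= 4*R0 → (0, 5, 5, 3)  (L[2][0] := 4)
  R3 -= 4*R0 → (0, 4, 4, 5)  (L[3][0] := 4)
[col 1] pivot 1
  R2 -= 5*R1 → (0, 0, 5, 3)  (L[2][1] := 5)
  R3 -= 4*R1 → (0, 0, 4, 5)  (L[3][1] := 4)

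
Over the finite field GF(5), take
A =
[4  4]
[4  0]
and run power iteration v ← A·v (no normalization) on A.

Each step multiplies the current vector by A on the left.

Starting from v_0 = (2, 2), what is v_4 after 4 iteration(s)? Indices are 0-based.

v_4 = (1, 0)

v_0 = (2, 2).
v_1 = A·v_0 = (1, 3).
v_2 = A·v_1 = (1, 4).
v_3 = A·v_2 = (0, 4).
v_4 = A·v_3 = (1, 0).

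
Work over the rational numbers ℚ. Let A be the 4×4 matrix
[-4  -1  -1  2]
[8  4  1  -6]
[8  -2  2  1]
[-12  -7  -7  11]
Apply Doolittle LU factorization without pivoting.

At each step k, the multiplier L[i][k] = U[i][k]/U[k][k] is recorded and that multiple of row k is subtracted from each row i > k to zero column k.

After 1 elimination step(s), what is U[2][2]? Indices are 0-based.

k=0: U[0][0]=-4
  eliminate (1,0): mult=-2, new row 1: (0, 2, -1, -2); set L[1][0]=-2
  eliminate (2,0): mult=-2, new row 2: (0, -4, 0, 5); set L[2][0]=-2
  eliminate (3,0): mult=3, new row 3: (0, -4, -4, 5); set L[3][0]=3

U[2][2] = 0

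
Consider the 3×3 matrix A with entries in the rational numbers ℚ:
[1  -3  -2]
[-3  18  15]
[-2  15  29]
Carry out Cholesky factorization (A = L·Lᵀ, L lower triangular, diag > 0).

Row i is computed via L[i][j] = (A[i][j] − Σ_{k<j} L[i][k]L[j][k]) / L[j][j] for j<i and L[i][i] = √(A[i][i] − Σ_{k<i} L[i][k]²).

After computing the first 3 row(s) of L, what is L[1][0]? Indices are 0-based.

L[1][0] = -3

Step 1: L[0][0] = √(1) = 1.
  L[1][0] = (-3) / L[0][0] = -3.
Step 2: L[1][1] = √(9) = 3.
  L[2][0] = (-2) / L[0][0] = -2.
  L[2][1] = (9) / L[1][1] = 3.
Step 3: L[2][2] = √(16) = 4.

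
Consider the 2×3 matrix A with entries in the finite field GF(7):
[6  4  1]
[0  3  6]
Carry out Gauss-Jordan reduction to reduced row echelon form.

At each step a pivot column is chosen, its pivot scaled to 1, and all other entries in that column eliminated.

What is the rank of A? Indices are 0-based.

rank = 2

step 1: normalize row 0 (÷6) = (1, 3, 6)
step 2: normalize row 1 (÷3) = (0, 1, 2)
  row 0: subtract 3×row1 = (1, 0, 0)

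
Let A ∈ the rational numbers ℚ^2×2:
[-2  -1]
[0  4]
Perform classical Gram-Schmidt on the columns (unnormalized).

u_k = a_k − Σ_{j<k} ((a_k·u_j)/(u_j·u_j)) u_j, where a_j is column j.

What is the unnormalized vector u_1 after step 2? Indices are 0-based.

Step 1: u_0 = a_0 = (-2, 0).
Step 2: u_1 = a_1 − (1/2)·u_0 = (0, 4).

u_1 = (0, 4)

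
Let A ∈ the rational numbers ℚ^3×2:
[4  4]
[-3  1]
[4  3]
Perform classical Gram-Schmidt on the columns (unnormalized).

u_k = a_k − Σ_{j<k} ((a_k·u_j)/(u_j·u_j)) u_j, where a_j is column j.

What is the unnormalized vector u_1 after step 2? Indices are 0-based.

Step 1: u_0 = a_0 = (4, -3, 4).
Step 2: u_1 = a_1 − (25/41)·u_0 = (64/41, 116/41, 23/41).

u_1 = (64/41, 116/41, 23/41)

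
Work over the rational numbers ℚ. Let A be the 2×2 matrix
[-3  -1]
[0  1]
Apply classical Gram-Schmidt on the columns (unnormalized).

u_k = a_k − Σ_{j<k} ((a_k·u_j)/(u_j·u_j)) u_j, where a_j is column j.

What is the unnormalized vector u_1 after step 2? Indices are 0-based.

Step 1: u_0 = a_0 = (-3, 0).
Step 2: u_1 = a_1 − (1/3)·u_0 = (0, 1).

u_1 = (0, 1)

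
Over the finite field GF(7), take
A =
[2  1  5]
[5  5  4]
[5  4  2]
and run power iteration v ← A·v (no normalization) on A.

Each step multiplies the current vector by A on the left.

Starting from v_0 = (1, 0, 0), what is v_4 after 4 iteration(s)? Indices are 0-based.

v_0 = (1, 0, 0).
v_1 = A·v_0 = (2, 5, 5).
v_2 = A·v_1 = (6, 6, 5).
v_3 = A·v_2 = (1, 3, 1).
v_4 = A·v_3 = (3, 3, 5).

v_4 = (3, 3, 5)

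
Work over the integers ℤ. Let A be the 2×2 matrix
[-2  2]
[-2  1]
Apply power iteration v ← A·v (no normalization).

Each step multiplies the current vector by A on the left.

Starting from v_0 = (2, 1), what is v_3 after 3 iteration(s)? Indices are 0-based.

v_0 = (2, 1).
v_1 = A·v_0 = (-2, -3).
v_2 = A·v_1 = (-2, 1).
v_3 = A·v_2 = (6, 5).

v_3 = (6, 5)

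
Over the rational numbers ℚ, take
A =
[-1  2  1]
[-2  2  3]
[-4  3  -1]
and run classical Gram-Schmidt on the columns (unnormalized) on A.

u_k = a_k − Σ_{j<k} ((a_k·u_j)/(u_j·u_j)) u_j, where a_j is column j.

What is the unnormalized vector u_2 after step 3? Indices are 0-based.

Step 1: u_0 = a_0 = (-1, -2, -4).
Step 2: u_1 = a_1 − (-6/7)·u_0 = (8/7, 2/7, -3/7).
Step 3: u_2 = a_2 − (-1/7)·u_0 − (17/11)·u_1 = (-10/11, 25/11, -10/11).

u_2 = (-10/11, 25/11, -10/11)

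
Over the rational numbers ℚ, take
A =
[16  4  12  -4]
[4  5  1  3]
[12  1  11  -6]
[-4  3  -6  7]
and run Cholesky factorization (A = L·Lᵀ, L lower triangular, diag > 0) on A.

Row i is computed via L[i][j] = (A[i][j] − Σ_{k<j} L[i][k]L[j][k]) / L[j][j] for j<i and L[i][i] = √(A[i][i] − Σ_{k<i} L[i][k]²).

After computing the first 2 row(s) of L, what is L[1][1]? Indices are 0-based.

Step 1: L[0][0] = √(16) = 4.
  L[1][0] = (4) / L[0][0] = 1.
Step 2: L[1][1] = √(4) = 2.

L[1][1] = 2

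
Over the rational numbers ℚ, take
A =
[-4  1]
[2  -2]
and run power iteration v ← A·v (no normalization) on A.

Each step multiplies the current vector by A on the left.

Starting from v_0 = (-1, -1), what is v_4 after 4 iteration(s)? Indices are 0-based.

v_0 = (-1, -1).
v_1 = A·v_0 = (3, 0).
v_2 = A·v_1 = (-12, 6).
v_3 = A·v_2 = (54, -36).
v_4 = A·v_3 = (-252, 180).

v_4 = (-252, 180)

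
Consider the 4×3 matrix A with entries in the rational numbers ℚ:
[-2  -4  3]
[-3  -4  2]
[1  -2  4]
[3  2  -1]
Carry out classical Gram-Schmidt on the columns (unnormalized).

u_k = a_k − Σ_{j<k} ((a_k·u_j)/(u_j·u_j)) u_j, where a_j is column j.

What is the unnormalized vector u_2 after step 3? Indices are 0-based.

Step 1: u_0 = a_0 = (-2, -3, 1, 3).
Step 2: u_1 = a_1 − (24/23)·u_0 = (-44/23, -20/23, -70/23, -26/23).
Step 3: u_2 = a_2 − (-11/23)·u_0 − (-213/172)·u_1 = (-14/43, -22/43, 61/86, -83/86).

u_2 = (-14/43, -22/43, 61/86, -83/86)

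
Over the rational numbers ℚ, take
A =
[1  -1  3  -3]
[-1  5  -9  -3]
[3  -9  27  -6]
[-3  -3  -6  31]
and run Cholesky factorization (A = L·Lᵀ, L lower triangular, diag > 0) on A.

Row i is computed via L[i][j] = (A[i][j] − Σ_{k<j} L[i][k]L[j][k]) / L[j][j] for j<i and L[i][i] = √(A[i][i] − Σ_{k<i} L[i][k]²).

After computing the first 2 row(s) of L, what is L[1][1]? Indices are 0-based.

L[1][1] = 2

Step 1: L[0][0] = √(1) = 1.
  L[1][0] = (-1) / L[0][0] = -1.
Step 2: L[1][1] = √(4) = 2.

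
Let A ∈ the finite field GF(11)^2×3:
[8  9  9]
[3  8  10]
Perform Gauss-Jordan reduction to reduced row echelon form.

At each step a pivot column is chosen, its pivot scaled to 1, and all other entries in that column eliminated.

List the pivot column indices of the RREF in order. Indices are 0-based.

pivot columns: 0, 1

[1] R0 /= 8  ⇒  (1, 8, 8)
     R1 -= 3·R0  ⇒  (0, 6, 8)
[2] R1 /= 6  ⇒  (0, 1, 5)
     R0 -= 8·R1  ⇒  (1, 0, 1)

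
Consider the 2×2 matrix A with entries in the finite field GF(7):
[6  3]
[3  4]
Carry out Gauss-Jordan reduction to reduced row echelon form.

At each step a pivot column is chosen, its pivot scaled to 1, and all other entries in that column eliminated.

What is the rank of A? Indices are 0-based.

[1] R0 /= 6  ⇒  (1, 4)
     R1 -= 3·R0  ⇒  (0, 6)
[2] R1 /= 6  ⇒  (0, 1)
     R0 -= 4·R1  ⇒  (1, 0)

rank = 2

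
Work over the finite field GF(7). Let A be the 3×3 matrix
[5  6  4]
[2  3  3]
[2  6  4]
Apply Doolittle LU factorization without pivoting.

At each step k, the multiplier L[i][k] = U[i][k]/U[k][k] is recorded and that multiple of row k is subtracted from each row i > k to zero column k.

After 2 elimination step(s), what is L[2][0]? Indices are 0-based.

L[2][0] = 6

[col 0] pivot 5
  R1 -= 6*R0 → (0, 2, 0)  (L[1][0] := 6)
  R2 -= 6*R0 → (0, 5, 1)  (L[2][0] := 6)
[col 1] pivot 2
  R2 -= 6*R1 → (0, 0, 1)  (L[2][1] := 6)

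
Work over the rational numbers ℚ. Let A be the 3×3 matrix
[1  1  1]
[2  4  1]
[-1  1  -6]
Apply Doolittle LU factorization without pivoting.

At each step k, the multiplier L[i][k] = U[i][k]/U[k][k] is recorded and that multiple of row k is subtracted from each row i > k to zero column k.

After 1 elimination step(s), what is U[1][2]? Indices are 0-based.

Step 1: pivot at (0,0) is 1.
  row1 ← row1 − (2)·row0  ⇒  L[1][0]=2, U row1=(0, 2, -1)
  row2 ← row2 − (-1)·row0  ⇒  L[2][0]=-1, U row2=(0, 2, -5)

U[1][2] = -1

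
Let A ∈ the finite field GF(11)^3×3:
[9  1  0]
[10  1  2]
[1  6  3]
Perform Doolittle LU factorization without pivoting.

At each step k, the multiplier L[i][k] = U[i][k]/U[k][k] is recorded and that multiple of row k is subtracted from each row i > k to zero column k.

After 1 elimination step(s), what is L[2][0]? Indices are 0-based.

[col 0] pivot 9
  R1 -= 6*R0 → (0, 6, 2)  (L[1][0] := 6)
  R2 -= 5*R0 → (0, 1, 3)  (L[2][0] := 5)

L[2][0] = 5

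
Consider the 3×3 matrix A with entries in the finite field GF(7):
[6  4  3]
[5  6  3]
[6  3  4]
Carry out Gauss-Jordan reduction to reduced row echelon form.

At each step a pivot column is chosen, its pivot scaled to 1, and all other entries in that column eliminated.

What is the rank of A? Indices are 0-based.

[1] R0 /= 6  ⇒  (1, 3, 4)
     R1 -= 5·R0  ⇒  (0, 5, 4)
     R2 -= 6·R0  ⇒  (0, 6, 1)
[2] R1 /= 5  ⇒  (0, 1, 5)
     R0 -= 3·R1  ⇒  (1, 0, 3)
     R2 -= 6·R1  ⇒  (0, 0, 6)
[3] R2 /= 6  ⇒  (0, 0, 1)
     R0 -= 3·R2  ⇒  (1, 0, 0)
     R1 -= 5·R2  ⇒  (0, 1, 0)

rank = 3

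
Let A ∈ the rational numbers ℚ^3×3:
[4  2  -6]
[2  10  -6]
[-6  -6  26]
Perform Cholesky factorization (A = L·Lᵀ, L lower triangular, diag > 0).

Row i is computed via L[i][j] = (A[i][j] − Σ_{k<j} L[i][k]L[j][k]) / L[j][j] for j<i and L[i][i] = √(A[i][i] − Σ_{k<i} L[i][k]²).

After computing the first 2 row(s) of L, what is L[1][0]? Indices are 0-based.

L[1][0] = 1

Step 1: L[0][0] = √(4) = 2.
  L[1][0] = (2) / L[0][0] = 1.
Step 2: L[1][1] = √(9) = 3.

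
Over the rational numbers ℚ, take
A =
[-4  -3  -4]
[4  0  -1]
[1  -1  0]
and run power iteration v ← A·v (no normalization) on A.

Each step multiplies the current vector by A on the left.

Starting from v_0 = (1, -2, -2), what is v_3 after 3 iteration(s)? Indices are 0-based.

v_0 = (1, -2, -2).
v_1 = A·v_0 = (10, 6, 3).
v_2 = A·v_1 = (-70, 37, 4).
v_3 = A·v_2 = (153, -284, -107).

v_3 = (153, -284, -107)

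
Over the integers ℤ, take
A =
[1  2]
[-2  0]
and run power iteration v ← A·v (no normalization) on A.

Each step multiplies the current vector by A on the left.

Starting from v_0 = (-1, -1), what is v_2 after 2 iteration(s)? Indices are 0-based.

v_2 = (1, 6)

v_0 = (-1, -1).
v_1 = A·v_0 = (-3, 2).
v_2 = A·v_1 = (1, 6).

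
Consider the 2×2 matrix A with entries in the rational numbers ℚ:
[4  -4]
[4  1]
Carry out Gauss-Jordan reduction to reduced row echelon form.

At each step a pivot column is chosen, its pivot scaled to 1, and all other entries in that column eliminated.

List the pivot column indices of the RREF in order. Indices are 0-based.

pivot(0,0)=4: scale R0 → (1, -1)
  clear (1,0): R1 −= (4)R0 → (0, 5)
pivot(1,1)=5: scale R1 → (0, 1)
  clear (0,1): R0 −= (-1)R1 → (1, 0)

pivot columns: 0, 1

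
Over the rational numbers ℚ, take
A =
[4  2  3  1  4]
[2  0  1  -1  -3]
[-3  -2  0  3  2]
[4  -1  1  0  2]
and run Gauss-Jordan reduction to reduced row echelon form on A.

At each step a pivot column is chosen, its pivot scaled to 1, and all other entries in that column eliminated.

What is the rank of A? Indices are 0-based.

[1] R0 /= 4  ⇒  (1, 1/2, 3/4, 1/4, 1)
     R1 -= 2·R0  ⇒  (0, -1, -1/2, -3/2, -5)
     R2 -= -3·R0  ⇒  (0, -1/2, 9/4, 15/4, 5)
     R3 -= 4·R0  ⇒  (0, -3, -2, -1, -2)
[2] R1 /= -1  ⇒  (0, 1, 1/2, 3/2, 5)
     R0 -= 1/2·R1  ⇒  (1, 0, 1/2, -1/2, -3/2)
     R2 -= -1/2·R1  ⇒  (0, 0, 5/2, 9/2, 15/2)
     R3 -= -3·R1  ⇒  (0, 0, -1/2, 7/2, 13)
[3] R2 /= 5/2  ⇒  (0, 0, 1, 9/5, 3)
     R0 -= 1/2·R2  ⇒  (1, 0, 0, -7/5, -3)
     R1 -= 1/2·R2  ⇒  (0, 1, 0, 3/5, 7/2)
     R3 -= -1/2·R2  ⇒  (0, 0, 0, 22/5, 29/2)
[4] R3 /= 22/5  ⇒  (0, 0, 0, 1, 145/44)
     R0 -= -7/5·R3  ⇒  (1, 0, 0, 0, 71/44)
     R1 -= 3/5·R3  ⇒  (0, 1, 0, 0, 67/44)
     R2 -= 9/5·R3  ⇒  (0, 0, 1, 0, -129/44)

rank = 4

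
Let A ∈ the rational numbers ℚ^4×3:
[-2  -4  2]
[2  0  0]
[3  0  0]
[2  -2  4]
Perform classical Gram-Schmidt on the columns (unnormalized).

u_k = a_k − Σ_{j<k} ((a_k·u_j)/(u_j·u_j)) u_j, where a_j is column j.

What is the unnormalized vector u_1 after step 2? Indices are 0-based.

Step 1: u_0 = a_0 = (-2, 2, 3, 2).
Step 2: u_1 = a_1 − (4/21)·u_0 = (-76/21, -8/21, -4/7, -50/21).

u_1 = (-76/21, -8/21, -4/7, -50/21)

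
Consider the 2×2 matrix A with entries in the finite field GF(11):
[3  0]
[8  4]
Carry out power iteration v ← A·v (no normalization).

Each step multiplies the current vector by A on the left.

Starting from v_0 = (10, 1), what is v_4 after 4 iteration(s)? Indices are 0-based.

v_4 = (7, 0)

v_0 = (10, 1).
v_1 = A·v_0 = (8, 7).
v_2 = A·v_1 = (2, 4).
v_3 = A·v_2 = (6, 10).
v_4 = A·v_3 = (7, 0).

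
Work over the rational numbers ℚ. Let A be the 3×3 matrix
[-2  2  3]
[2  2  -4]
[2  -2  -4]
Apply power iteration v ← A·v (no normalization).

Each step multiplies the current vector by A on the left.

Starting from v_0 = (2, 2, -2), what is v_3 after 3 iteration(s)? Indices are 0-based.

v_0 = (2, 2, -2).
v_1 = A·v_0 = (-6, 16, 8).
v_2 = A·v_1 = (68, -12, -76).
v_3 = A·v_2 = (-388, 416, 464).

v_3 = (-388, 416, 464)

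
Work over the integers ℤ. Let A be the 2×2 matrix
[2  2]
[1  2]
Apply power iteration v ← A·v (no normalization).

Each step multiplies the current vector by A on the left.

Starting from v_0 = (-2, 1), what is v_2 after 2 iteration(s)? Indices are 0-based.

v_0 = (-2, 1).
v_1 = A·v_0 = (-2, 0).
v_2 = A·v_1 = (-4, -2).

v_2 = (-4, -2)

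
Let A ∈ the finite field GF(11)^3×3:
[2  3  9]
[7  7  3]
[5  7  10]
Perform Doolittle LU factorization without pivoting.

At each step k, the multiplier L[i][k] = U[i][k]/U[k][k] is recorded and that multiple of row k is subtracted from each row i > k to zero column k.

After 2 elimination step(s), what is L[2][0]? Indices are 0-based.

L[2][0] = 8

[col 0] pivot 2
  R1 -= 9*R0 → (0, 2, 10)  (L[1][0] := 9)
  R2 -= 8*R0 → (0, 5, 4)  (L[2][0] := 8)
[col 1] pivot 2
  R2 -= 8*R1 → (0, 0, 1)  (L[2][1] := 8)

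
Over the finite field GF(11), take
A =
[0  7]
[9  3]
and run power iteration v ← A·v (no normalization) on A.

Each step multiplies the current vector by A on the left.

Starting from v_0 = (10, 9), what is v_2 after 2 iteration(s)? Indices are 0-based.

v_0 = (10, 9).
v_1 = A·v_0 = (8, 7).
v_2 = A·v_1 = (5, 5).

v_2 = (5, 5)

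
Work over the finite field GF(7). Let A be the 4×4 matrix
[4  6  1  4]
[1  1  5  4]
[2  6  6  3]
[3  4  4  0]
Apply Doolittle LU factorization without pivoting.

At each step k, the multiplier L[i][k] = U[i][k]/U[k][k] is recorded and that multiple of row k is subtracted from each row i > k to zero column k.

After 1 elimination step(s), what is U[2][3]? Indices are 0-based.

U[2][3] = 1

k=0: U[0][0]=4
  eliminate (1,0): mult=2, new row 1: (0, 3, 3, 3); set L[1][0]=2
  eliminate (2,0): mult=4, new row 2: (0, 3, 2, 1); set L[2][0]=4
  eliminate (3,0): mult=6, new row 3: (0, 3, 5, 4); set L[3][0]=6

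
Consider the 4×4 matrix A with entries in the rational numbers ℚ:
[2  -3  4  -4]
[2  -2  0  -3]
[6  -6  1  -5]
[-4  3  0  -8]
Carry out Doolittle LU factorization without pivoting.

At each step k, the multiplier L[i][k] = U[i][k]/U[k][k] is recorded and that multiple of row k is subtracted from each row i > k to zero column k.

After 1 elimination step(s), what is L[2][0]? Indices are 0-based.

k=0: U[0][0]=2
  eliminate (1,0): mult=1, new row 1: (0, 1, -4, 1); set L[1][0]=1
  eliminate (2,0): mult=3, new row 2: (0, 3, -11, 7); set L[2][0]=3
  eliminate (3,0): mult=-2, new row 3: (0, -3, 8, -16); set L[3][0]=-2

L[2][0] = 3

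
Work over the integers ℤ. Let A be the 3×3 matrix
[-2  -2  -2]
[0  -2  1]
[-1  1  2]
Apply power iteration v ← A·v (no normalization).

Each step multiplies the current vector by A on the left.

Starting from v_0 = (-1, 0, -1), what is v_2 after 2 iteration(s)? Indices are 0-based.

v_2 = (-4, 1, -7)

v_0 = (-1, 0, -1).
v_1 = A·v_0 = (4, -1, -1).
v_2 = A·v_1 = (-4, 1, -7).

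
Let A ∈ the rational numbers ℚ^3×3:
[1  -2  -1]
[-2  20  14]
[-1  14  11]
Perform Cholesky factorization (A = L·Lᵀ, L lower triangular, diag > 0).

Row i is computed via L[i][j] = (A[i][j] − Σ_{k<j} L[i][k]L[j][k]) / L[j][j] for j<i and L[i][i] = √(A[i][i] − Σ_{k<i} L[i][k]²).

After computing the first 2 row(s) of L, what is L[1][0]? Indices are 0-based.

Step 1: L[0][0] = √(1) = 1.
  L[1][0] = (-2) / L[0][0] = -2.
Step 2: L[1][1] = √(16) = 4.

L[1][0] = -2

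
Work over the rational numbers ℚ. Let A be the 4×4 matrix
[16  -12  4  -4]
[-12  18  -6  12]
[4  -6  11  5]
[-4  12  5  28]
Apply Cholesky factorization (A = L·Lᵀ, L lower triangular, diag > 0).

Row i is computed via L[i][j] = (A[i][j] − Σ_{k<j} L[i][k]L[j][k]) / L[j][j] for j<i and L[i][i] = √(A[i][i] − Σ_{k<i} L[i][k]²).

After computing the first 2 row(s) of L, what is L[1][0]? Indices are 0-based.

Step 1: L[0][0] = √(16) = 4.
  L[1][0] = (-12) / L[0][0] = -3.
Step 2: L[1][1] = √(9) = 3.

L[1][0] = -3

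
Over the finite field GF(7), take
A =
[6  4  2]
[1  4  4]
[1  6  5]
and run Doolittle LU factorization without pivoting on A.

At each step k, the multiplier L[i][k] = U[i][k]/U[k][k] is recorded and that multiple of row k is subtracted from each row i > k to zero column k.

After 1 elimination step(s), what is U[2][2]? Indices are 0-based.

U[2][2] = 0

Step 1: pivot at (0,0) is 6.
  row1 ← row1 − (6)·row0  ⇒  L[1][0]=6, U row1=(0, 1, 6)
  row2 ← row2 − (6)·row0  ⇒  L[2][0]=6, U row2=(0, 3, 0)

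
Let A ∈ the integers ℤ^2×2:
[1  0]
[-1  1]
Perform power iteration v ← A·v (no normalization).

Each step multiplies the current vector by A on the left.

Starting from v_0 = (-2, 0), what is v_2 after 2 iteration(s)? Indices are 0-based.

v_0 = (-2, 0).
v_1 = A·v_0 = (-2, 2).
v_2 = A·v_1 = (-2, 4).

v_2 = (-2, 4)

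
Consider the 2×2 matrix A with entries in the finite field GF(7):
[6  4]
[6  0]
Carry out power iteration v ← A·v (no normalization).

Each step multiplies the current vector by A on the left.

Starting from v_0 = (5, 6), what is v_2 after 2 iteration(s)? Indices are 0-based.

v_0 = (5, 6).
v_1 = A·v_0 = (5, 2).
v_2 = A·v_1 = (3, 2).

v_2 = (3, 2)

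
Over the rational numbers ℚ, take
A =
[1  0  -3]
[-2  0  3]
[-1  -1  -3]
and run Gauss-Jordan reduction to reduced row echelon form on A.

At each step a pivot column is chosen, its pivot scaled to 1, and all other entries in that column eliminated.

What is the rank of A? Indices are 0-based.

rank = 3

pivot(0,0)=1: scale R0 → (1, 0, -3)
  clear (1,0): R1 −= (-2)R0 → (0, 0, -3)
  clear (2,0): R2 −= (-1)R0 → (0, -1, -6)
pivot(1,1): swap R1↔R2
pivot(1,1)=-1: scale R1 → (0, 1, 6)
pivot(2,2)=-3: scale R2 → (0, 0, 1)
  clear (0,2): R0 −= (-3)R2 → (1, 0, 0)
  clear (1,2): R1 −= (6)R2 → (0, 1, 0)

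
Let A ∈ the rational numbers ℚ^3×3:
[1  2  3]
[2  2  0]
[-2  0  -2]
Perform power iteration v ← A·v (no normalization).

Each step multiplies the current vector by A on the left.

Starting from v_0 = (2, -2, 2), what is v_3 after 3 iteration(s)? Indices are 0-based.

v_3 = (20, -24, 24)

v_0 = (2, -2, 2).
v_1 = A·v_0 = (4, 0, -8).
v_2 = A·v_1 = (-20, 8, 8).
v_3 = A·v_2 = (20, -24, 24).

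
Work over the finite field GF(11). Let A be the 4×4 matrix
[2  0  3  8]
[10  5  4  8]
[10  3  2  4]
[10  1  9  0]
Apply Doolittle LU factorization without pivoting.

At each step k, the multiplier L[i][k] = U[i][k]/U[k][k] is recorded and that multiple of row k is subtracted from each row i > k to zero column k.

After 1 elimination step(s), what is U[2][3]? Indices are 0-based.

[col 0] pivot 2
  R1 -= 5*R0 → (0, 5, 0, 1)  (L[1][0] := 5)
  R2 -= 5*R0 → (0, 3, 9, 8)  (L[2][0] := 5)
  R3 -= 5*R0 → (0, 1, 5, 4)  (L[3][0] := 5)

U[2][3] = 8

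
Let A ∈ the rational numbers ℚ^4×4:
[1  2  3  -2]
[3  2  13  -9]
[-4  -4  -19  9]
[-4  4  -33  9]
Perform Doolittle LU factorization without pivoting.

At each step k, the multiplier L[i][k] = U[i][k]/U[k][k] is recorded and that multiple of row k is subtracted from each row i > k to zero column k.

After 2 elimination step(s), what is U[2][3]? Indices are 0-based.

k=0: U[0][0]=1
  eliminate (1,0): mult=3, new row 1: (0, -4, 4, -3); set L[1][0]=3
  eliminate (2,0): mult=-4, new row 2: (0, 4, -7, 1); set L[2][0]=-4
  eliminate (3,0): mult=-4, new row 3: (0, 12, -21, 1); set L[3][0]=-4
k=1: U[1][1]=-4
  eliminate (2,1): mult=-1, new row 2: (0, 0, -3, -2); set L[2][1]=-1
  eliminate (3,1): mult=-3, new row 3: (0, 0, -9, -8); set L[3][1]=-3

U[2][3] = -2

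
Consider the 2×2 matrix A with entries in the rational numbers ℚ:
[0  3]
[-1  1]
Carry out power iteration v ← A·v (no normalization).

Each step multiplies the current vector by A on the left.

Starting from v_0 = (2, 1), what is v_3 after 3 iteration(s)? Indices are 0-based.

v_0 = (2, 1).
v_1 = A·v_0 = (3, -1).
v_2 = A·v_1 = (-3, -4).
v_3 = A·v_2 = (-12, -1).

v_3 = (-12, -1)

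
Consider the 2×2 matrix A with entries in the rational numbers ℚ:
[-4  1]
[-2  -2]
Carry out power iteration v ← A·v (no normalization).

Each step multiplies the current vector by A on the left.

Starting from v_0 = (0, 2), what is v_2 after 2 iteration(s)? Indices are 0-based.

v_2 = (-12, 4)

v_0 = (0, 2).
v_1 = A·v_0 = (2, -4).
v_2 = A·v_1 = (-12, 4).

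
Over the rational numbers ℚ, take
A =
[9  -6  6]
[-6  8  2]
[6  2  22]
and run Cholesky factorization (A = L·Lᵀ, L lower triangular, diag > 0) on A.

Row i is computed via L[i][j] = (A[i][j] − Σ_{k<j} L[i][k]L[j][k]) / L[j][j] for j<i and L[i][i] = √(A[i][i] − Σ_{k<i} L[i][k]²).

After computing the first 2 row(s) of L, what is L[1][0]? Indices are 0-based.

Step 1: L[0][0] = √(9) = 3.
  L[1][0] = (-6) / L[0][0] = -2.
Step 2: L[1][1] = √(4) = 2.

L[1][0] = -2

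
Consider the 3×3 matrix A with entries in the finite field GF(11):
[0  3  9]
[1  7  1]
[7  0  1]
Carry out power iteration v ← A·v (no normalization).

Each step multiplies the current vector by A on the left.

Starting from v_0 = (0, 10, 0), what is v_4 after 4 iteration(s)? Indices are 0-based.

v_4 = (9, 0, 2)

v_0 = (0, 10, 0).
v_1 = A·v_0 = (8, 4, 0).
v_2 = A·v_1 = (1, 3, 1).
v_3 = A·v_2 = (7, 1, 8).
v_4 = A·v_3 = (9, 0, 2).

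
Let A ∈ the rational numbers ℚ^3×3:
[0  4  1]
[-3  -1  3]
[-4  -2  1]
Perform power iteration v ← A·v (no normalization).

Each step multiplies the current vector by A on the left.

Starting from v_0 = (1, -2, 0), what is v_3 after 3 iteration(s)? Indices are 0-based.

v_0 = (1, -2, 0).
v_1 = A·v_0 = (-8, -1, 0).
v_2 = A·v_1 = (-4, 25, 34).
v_3 = A·v_2 = (134, 89, 0).

v_3 = (134, 89, 0)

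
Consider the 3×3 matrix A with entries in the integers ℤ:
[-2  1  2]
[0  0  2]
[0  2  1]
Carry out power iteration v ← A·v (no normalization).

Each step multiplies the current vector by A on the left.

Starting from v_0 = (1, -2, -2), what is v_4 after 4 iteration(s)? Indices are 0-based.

v_4 = (-24, -76, -94)

v_0 = (1, -2, -2).
v_1 = A·v_0 = (-8, -4, -6).
v_2 = A·v_1 = (0, -12, -14).
v_3 = A·v_2 = (-40, -28, -38).
v_4 = A·v_3 = (-24, -76, -94).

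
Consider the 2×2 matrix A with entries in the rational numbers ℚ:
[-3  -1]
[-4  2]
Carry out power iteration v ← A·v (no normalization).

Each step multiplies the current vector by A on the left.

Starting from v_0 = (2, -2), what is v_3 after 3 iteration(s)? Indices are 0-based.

v_0 = (2, -2).
v_1 = A·v_0 = (-4, -12).
v_2 = A·v_1 = (24, -8).
v_3 = A·v_2 = (-64, -112).

v_3 = (-64, -112)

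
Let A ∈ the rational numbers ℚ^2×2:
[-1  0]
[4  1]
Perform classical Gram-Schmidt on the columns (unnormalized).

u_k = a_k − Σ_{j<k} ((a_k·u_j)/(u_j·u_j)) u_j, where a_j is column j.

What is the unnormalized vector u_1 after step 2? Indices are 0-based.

Step 1: u_0 = a_0 = (-1, 4).
Step 2: u_1 = a_1 − (4/17)·u_0 = (4/17, 1/17).

u_1 = (4/17, 1/17)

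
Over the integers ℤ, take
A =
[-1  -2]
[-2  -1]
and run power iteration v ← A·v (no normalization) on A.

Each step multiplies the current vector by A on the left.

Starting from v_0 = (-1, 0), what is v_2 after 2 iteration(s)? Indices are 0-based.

v_2 = (-5, -4)

v_0 = (-1, 0).
v_1 = A·v_0 = (1, 2).
v_2 = A·v_1 = (-5, -4).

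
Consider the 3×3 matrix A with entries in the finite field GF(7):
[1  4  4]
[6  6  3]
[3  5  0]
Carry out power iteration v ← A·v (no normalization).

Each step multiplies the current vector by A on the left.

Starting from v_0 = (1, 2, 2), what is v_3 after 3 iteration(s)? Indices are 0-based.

v_0 = (1, 2, 2).
v_1 = A·v_0 = (3, 3, 6).
v_2 = A·v_1 = (4, 5, 3).
v_3 = A·v_2 = (1, 0, 2).

v_3 = (1, 0, 2)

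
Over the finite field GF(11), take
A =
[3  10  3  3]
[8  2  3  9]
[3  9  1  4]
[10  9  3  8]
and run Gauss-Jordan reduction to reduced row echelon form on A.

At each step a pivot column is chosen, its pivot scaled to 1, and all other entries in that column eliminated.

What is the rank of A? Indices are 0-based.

rank = 4

[1] R0 /= 3  ⇒  (1, 7, 1, 1)
     R1 -= 8·R0  ⇒  (0, 1, 6, 1)
     R2 -= 3·R0  ⇒  (0, 10, 9, 1)
     R3 -= 10·R0  ⇒  (0, 5, 4, 9)
[2] R1 /= 1  ⇒  (0, 1, 6, 1)
     R0 -= 7·R1  ⇒  (1, 0, 3, 5)
     R2 -= 10·R1  ⇒  (0, 0, 4, 2)
     R3 -= 5·R1  ⇒  (0, 0, 7, 4)
[3] R2 /= 4  ⇒  (0, 0, 1, 6)
     R0 -= 3·R2  ⇒  (1, 0, 0, 9)
     R1 -= 6·R2  ⇒  (0, 1, 0, 9)
     R3 -= 7·R2  ⇒  (0, 0, 0, 6)
[4] R3 /= 6  ⇒  (0, 0, 0, 1)
     R0 -= 9·R3  ⇒  (1, 0, 0, 0)
     R1 -= 9·R3  ⇒  (0, 1, 0, 0)
     R2 -= 6·R3  ⇒  (0, 0, 1, 0)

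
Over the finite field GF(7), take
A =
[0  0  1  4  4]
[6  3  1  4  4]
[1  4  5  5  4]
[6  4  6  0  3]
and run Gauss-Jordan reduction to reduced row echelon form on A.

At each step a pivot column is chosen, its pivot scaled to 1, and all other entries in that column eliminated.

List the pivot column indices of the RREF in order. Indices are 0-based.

pivot columns: 0, 1, 2, 3

pivot(0,0): swap R0↔R1
pivot(0,0)=6: scale R0 → (1, 4, 6, 3, 3)
  clear (2,0): R2 −= (1)R0 → (0, 0, 6, 2, 1)
  clear (3,0): R3 −= (6)R0 → (0, 1, 5, 3, 6)
pivot(1,1): swap R1↔R3
pivot(1,1)=1: scale R1 → (0, 1, 5, 3, 6)
  clear (0,1): R0 −= (4)R1 → (1, 0, 0, 5, 0)
pivot(2,2)=6: scale R2 → (0, 0, 1, 5, 6)
  clear (1,2): R1 −= (5)R2 → (0, 1, 0, 6, 4)
  clear (3,2): R3 −= (1)R2 → (0, 0, 0, 6, 5)
pivot(3,3)=6: scale R3 → (0, 0, 0, 1, 2)
  clear (0,3): R0 −= (5)R3 → (1, 0, 0, 0, 4)
  clear (1,3): R1 −= (6)R3 → (0, 1, 0, 0, 6)
  clear (2,3): R2 −= (5)R3 → (0, 0, 1, 0, 3)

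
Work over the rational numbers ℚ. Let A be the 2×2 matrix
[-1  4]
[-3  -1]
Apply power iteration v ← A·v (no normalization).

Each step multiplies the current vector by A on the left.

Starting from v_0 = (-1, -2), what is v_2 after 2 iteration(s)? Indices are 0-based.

v_2 = (27, 16)

v_0 = (-1, -2).
v_1 = A·v_0 = (-7, 5).
v_2 = A·v_1 = (27, 16).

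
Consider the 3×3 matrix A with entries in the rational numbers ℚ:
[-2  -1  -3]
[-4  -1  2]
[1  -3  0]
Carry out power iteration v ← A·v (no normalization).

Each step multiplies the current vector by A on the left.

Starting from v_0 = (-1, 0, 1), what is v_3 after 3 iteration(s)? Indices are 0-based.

v_3 = (63, -30, 11)

v_0 = (-1, 0, 1).
v_1 = A·v_0 = (-1, 6, -1).
v_2 = A·v_1 = (-1, -4, -19).
v_3 = A·v_2 = (63, -30, 11).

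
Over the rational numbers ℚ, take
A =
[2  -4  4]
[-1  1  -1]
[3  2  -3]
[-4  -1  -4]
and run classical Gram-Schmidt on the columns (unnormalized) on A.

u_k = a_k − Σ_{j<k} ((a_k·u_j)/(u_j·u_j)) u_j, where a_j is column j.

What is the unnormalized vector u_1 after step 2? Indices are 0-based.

u_1 = (-61/15, 31/30, 19/10, -13/15)

Step 1: u_0 = a_0 = (2, -1, 3, -4).
Step 2: u_1 = a_1 − (1/30)·u_0 = (-61/15, 31/30, 19/10, -13/15).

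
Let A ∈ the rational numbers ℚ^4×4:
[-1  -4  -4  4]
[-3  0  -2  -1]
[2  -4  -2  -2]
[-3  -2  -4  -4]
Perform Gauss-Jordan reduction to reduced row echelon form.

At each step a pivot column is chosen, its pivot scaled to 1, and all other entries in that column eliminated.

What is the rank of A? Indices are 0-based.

pivot(0,0)=-1: scale R0 → (1, 4, 4, -4)
  clear (1,0): R1 −= (-3)R0 → (0, 12, 10, -13)
  clear (2,0): R2 −= (2)R0 → (0, -12, -10, 6)
  clear (3,0): R3 −= (-3)R0 → (0, 10, 8, -16)
pivot(1,1)=12: scale R1 → (0, 1, 5/6, -13/12)
  clear (0,1): R0 −= (4)R1 → (1, 0, 2/3, 1/3)
  clear (2,1): R2 −= (-12)R1 → (0, 0, 0, -7)
  clear (3,1): R3 −= (10)R1 → (0, 0, -1/3, -31/6)
pivot(2,2): swap R2↔R3
pivot(2,2)=-1/3: scale R2 → (0, 0, 1, 31/2)
  clear (0,2): R0 −= (2/3)R2 → (1, 0, 0, -10)
  clear (1,2): R1 −= (5/6)R2 → (0, 1, 0, -14)
pivot(3,3)=-7: scale R3 → (0, 0, 0, 1)
  clear (0,3): R0 −= (-10)R3 → (1, 0, 0, 0)
  clear (1,3): R1 −= (-14)R3 → (0, 1, 0, 0)
  clear (2,3): R2 −= (31/2)R3 → (0, 0, 1, 0)

rank = 4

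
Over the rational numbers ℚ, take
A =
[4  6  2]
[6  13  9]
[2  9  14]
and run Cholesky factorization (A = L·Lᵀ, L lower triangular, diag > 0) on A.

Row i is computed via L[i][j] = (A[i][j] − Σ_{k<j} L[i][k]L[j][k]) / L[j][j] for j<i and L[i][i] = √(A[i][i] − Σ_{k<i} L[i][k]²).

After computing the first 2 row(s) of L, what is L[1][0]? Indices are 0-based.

Step 1: L[0][0] = √(4) = 2.
  L[1][0] = (6) / L[0][0] = 3.
Step 2: L[1][1] = √(4) = 2.

L[1][0] = 3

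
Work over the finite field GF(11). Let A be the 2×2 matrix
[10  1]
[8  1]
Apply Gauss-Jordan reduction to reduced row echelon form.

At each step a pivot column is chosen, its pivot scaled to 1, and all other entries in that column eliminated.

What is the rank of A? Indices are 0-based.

rank = 2

[1] R0 /= 10  ⇒  (1, 10)
     R1 -= 8·R0  ⇒  (0, 9)
[2] R1 /= 9  ⇒  (0, 1)
     R0 -= 10·R1  ⇒  (1, 0)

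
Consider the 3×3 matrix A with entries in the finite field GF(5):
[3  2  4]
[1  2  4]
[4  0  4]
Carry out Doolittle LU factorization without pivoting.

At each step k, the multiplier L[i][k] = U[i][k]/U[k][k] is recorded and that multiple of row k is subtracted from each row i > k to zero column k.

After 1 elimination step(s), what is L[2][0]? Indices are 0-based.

L[2][0] = 3

[col 0] pivot 3
  R1 -= 2*R0 → (0, 3, 1)  (L[1][0] := 2)
  R2 -= 3*R0 → (0, 4, 2)  (L[2][0] := 3)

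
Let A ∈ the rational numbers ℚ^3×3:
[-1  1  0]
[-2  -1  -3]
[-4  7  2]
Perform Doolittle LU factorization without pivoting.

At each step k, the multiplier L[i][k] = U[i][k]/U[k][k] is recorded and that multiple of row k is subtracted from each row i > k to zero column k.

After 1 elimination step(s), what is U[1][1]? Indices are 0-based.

U[1][1] = -3

k=0: U[0][0]=-1
  eliminate (1,0): mult=2, new row 1: (0, -3, -3); set L[1][0]=2
  eliminate (2,0): mult=4, new row 2: (0, 3, 2); set L[2][0]=4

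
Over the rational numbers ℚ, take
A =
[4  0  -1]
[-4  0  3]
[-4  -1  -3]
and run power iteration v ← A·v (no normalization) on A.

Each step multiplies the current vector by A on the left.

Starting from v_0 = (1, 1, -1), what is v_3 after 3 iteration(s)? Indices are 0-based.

v_0 = (1, 1, -1).
v_1 = A·v_0 = (5, -7, -2).
v_2 = A·v_1 = (22, -26, -7).
v_3 = A·v_2 = (95, -109, -41).

v_3 = (95, -109, -41)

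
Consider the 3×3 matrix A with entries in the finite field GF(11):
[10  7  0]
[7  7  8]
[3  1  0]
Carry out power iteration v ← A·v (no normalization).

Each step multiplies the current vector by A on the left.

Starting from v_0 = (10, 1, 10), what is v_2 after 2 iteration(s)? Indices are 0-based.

v_2 = (2, 6, 5)

v_0 = (10, 1, 10).
v_1 = A·v_0 = (8, 3, 9).
v_2 = A·v_1 = (2, 6, 5).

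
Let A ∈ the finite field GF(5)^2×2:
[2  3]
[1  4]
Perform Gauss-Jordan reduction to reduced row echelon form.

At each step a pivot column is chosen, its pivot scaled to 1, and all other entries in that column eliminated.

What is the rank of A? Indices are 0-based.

pivot(0,0)=2: scale R0 → (1, 4)
  clear (1,0): R1 −= (1)R0 → (0, 0)
col 1: no nonzero at/below row 1; advance.

rank = 1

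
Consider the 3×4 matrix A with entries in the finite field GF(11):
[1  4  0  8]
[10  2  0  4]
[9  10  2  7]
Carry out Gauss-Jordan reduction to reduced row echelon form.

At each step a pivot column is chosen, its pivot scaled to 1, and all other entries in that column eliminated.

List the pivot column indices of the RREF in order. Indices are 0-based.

pivot(0,0)=1: scale R0 → (1, 4, 0, 8)
  clear (1,0): R1 −= (10)R0 → (0, 6, 0, 1)
  clear (2,0): R2 −= (9)R0 → (0, 7, 2, 1)
pivot(1,1)=6: scale R1 → (0, 1, 0, 2)
  clear (0,1): R0 −= (4)R1 → (1, 0, 0, 0)
  clear (2,1): R2 −= (7)R1 → (0, 0, 2, 9)
pivot(2,2)=2: scale R2 → (0, 0, 1, 10)

pivot columns: 0, 1, 2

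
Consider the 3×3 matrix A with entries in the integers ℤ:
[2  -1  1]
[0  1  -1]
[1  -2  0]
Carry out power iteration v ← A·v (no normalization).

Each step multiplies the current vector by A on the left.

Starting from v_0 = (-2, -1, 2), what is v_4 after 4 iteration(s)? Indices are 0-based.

v_0 = (-2, -1, 2).
v_1 = A·v_0 = (-1, -3, 0).
v_2 = A·v_1 = (1, -3, 5).
v_3 = A·v_2 = (10, -8, 7).
v_4 = A·v_3 = (35, -15, 26).

v_4 = (35, -15, 26)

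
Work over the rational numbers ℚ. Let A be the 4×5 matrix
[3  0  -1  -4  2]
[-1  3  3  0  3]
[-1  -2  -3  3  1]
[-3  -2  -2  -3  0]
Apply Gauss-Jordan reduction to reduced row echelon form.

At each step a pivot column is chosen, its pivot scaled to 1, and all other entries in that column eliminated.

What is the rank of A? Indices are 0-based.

[1] R0 /= 3  ⇒  (1, 0, -1/3, -4/3, 2/3)
     R1 -= -1·R0  ⇒  (0, 3, 8/3, -4/3, 11/3)
     R2 -= -1·R0  ⇒  (0, -2, -10/3, 5/3, 5/3)
     R3 -= -3·R0  ⇒  (0, -2, -3, -7, 2)
[2] R1 /= 3  ⇒  (0, 1, 8/9, -4/9, 11/9)
     R2 -= -2·R1  ⇒  (0, 0, -14/9, 7/9, 37/9)
     R3 -= -2·R1  ⇒  (0, 0, -11/9, -71/9, 40/9)
[3] R2 /= -14/9  ⇒  (0, 0, 1, -1/2, -37/14)
     R0 -= -1/3·R2  ⇒  (1, 0, 0, -3/2, -3/14)
     R1 -= 8/9·R2  ⇒  (0, 1, 0, 0, 25/7)
     R3 -= -11/9·R2  ⇒  (0, 0, 0, -17/2, 17/14)
[4] R3 /= -17/2  ⇒  (0, 0, 0, 1, -1/7)
     R0 -= -3/2·R3  ⇒  (1, 0, 0, 0, -3/7)
     R2 -= -1/2·R3  ⇒  (0, 0, 1, 0, -19/7)

rank = 4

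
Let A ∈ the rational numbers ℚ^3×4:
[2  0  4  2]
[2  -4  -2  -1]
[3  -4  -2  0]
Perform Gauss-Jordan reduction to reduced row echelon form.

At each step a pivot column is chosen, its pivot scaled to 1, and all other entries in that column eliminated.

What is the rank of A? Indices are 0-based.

rank = 3

pivot(0,0)=2: scale R0 → (1, 0, 2, 1)
  clear (1,0): R1 −= (2)R0 → (0, -4, -6, -3)
  clear (2,0): R2 −= (3)R0 → (0, -4, -8, -3)
pivot(1,1)=-4: scale R1 → (0, 1, 3/2, 3/4)
  clear (2,1): R2 −= (-4)R1 → (0, 0, -2, 0)
pivot(2,2)=-2: scale R2 → (0, 0, 1, 0)
  clear (0,2): R0 −= (2)R2 → (1, 0, 0, 1)
  clear (1,2): R1 −= (3/2)R2 → (0, 1, 0, 3/4)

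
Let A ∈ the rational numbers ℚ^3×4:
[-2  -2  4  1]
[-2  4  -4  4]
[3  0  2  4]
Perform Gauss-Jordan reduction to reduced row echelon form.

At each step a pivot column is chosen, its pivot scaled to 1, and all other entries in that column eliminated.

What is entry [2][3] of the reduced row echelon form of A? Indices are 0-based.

M[2][3] = 7/4

step 1: normalize row 0 (÷-2) = (1, 1, -2, -1/2)
  row 1: subtract -2×row0 = (0, 6, -8, 3)
  row 2: subtract 3×row0 = (0, -3, 8, 11/2)
step 2: normalize row 1 (÷6) = (0, 1, -4/3, 1/2)
  row 0: subtract 1×row1 = (1, 0, -2/3, -1)
  row 2: subtract -3×row1 = (0, 0, 4, 7)
step 3: normalize row 2 (÷4) = (0, 0, 1, 7/4)
  row 0: subtract -2/3×row2 = (1, 0, 0, 1/6)
  row 1: subtract -4/3×row2 = (0, 1, 0, 17/6)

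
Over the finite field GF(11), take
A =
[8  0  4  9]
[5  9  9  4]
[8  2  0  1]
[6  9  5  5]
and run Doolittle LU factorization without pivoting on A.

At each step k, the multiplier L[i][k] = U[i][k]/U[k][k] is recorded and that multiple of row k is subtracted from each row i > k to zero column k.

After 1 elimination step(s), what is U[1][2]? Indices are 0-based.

U[1][2] = 1

[col 0] pivot 8
  R1 -= 2*R0 → (0, 9, 1, 8)  (L[1][0] := 2)
  R2 -= 1*R0 → (0, 2, 7, 3)  (L[2][0] := 1)
  R3 -= 9*R0 → (0, 9, 2, 1)  (L[3][0] := 9)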